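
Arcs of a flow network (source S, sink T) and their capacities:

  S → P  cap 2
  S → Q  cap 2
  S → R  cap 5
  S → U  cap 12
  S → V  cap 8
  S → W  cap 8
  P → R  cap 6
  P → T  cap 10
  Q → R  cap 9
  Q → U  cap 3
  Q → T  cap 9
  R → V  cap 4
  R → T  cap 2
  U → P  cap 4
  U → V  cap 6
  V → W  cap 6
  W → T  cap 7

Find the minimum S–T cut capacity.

17

Augment S→P→T: bottleneck 2, flow now 2.
Augment S→Q→T: bottleneck 2, flow now 4.
Augment S→R→T: bottleneck 2, flow now 6.
Augment S→W→T: bottleneck 7, flow now 13.
Augment S→U→P→T: bottleneck 4, flow now 17.
No augmenting path remains; maximum flow = 17.
By max-flow min-cut, the minimum cut capacity equals the max flow.
In the residual graph, reachable from S: {S, R, U, V, W}.
Min-cut edges: S→P (2), S→Q (2), R→T (2), U→P (4), W→T (7); capacity 2 + 2 + 2 + 4 + 7 = 17.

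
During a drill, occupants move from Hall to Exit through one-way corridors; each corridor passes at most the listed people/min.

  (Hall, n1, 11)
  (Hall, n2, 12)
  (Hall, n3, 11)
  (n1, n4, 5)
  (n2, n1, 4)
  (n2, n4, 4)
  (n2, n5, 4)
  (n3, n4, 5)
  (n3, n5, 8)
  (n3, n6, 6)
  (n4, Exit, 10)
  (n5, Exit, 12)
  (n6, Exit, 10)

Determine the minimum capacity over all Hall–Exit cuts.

24

Augment Hall→n1→n4→Exit: bottleneck 5, flow now 5.
Augment Hall→n2→n4→Exit: bottleneck 4, flow now 9.
Augment Hall→n2→n5→Exit: bottleneck 4, flow now 13.
Augment Hall→n3→n4→Exit: bottleneck 1, flow now 14.
Augment Hall→n3→n5→Exit: bottleneck 8, flow now 22.
Augment Hall→n3→n6→Exit: bottleneck 2, flow now 24.
No augmenting path remains; maximum flow = 24.
By max-flow min-cut, the minimum cut capacity equals the max flow.
In the residual graph, reachable from Hall: {Hall, n1, n2}.
Min-cut edges: Hall→n3 (11), n1→n4 (5), n2→n4 (4), n2→n5 (4); capacity 11 + 5 + 4 + 4 = 24.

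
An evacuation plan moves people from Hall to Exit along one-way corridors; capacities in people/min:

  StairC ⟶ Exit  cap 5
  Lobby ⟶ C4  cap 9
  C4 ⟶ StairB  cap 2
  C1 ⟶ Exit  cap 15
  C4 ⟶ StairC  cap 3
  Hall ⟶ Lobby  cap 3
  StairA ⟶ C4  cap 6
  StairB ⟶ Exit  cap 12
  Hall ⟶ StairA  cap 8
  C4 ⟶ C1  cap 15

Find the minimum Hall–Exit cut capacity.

9

Augment Hall→StairA→C4→StairC→Exit: bottleneck 3, flow now 3.
Augment Hall→StairA→C4→StairB→Exit: bottleneck 2, flow now 5.
Augment Hall→StairA→C4→C1→Exit: bottleneck 1, flow now 6.
Augment Hall→Lobby→C4→C1→Exit: bottleneck 3, flow now 9.
No augmenting path remains; maximum flow = 9.
By max-flow min-cut, the minimum cut capacity equals the max flow.
In the residual graph, reachable from Hall: {Hall, StairA}.
Min-cut edges: Hall→Lobby (3), StairA→C4 (6); capacity 3 + 6 = 9.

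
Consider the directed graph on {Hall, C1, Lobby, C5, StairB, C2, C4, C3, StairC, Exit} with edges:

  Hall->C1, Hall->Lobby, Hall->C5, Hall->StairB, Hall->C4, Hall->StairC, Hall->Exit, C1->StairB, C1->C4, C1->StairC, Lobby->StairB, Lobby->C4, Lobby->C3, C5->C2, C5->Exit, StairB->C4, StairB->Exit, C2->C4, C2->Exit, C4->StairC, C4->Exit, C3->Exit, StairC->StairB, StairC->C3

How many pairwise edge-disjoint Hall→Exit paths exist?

Assign every edge capacity 1; by Menger, the answer equals the max flow.
Path Hall→Exit (+1); total 1.
Path Hall→C5→Exit (+1); total 2.
Path Hall→StairB→Exit (+1); total 3.
Path Hall→C4→Exit (+1); total 4.
Path Hall→Lobby→C3→Exit (+1); total 5.
No residual Hall→Exit path; max flow = 5.
Certifying cut of size 5: {C3→Exit, C4→Exit, Hall→C5, Hall→Exit, StairB→Exit}.

5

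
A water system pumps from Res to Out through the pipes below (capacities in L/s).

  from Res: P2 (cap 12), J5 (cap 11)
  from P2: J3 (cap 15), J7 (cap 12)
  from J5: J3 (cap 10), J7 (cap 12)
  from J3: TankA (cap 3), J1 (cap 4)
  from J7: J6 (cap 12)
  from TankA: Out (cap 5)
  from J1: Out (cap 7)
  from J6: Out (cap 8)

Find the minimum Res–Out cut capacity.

Augment Res→P2→J3→TankA→Out: bottleneck 3, flow now 3.
Augment Res→P2→J3→J1→Out: bottleneck 4, flow now 7.
Augment Res→P2→J7→J6→Out: bottleneck 5, flow now 12.
Augment Res→J5→J7→J6→Out: bottleneck 3, flow now 15.
No augmenting path remains; maximum flow = 15.
By max-flow min-cut, the minimum cut capacity equals the max flow.
In the residual graph, reachable from Res: {Res, P2, J5, J3, J7, J6}.
Min-cut edges: J3→TankA (3), J3→J1 (4), J6→Out (8); capacity 3 + 4 + 8 = 15.

15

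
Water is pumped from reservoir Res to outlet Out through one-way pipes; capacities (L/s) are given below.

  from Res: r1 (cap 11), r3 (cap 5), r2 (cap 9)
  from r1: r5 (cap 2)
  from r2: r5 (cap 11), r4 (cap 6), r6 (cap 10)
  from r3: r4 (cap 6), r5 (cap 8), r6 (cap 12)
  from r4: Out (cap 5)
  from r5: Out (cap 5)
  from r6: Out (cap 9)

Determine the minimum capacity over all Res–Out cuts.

Augment Res→r1→r5→Out: bottleneck 2, flow now 2.
Augment Res→r2→r4→Out: bottleneck 5, flow now 7.
Augment Res→r2→r5→Out: bottleneck 3, flow now 10.
Augment Res→r2→r6→Out: bottleneck 1, flow now 11.
Augment Res→r3→r6→Out: bottleneck 5, flow now 16.
No augmenting path remains; maximum flow = 16.
By max-flow min-cut, the minimum cut capacity equals the max flow.
In the residual graph, reachable from Res: {Res, r1}.
Min-cut edges: Res→r2 (9), Res→r3 (5), r1→r5 (2); capacity 9 + 5 + 2 = 16.

16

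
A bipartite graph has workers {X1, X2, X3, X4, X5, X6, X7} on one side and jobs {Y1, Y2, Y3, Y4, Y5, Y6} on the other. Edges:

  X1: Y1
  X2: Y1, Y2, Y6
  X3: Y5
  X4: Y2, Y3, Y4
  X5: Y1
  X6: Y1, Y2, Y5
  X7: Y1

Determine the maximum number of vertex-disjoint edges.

5

Unit-capacity flow: source→left, listed edges, right→sink; max matching = max flow.
Augmenting path X1→Y1 (+1); matched 1.
Augmenting path X2→Y2 (+1); matched 2.
Augmenting path X3→Y5 (+1); matched 3.
Augmenting path X4→Y3 (+1); matched 4.
Augmenting path X6→Y2→X2→Y6 (+1); matched 5.
No augmenting path remains; maximum matching = 5.
König certificate: {X2, X3, X4, X6, Y1} is a vertex cover of size 5 (every listed pair touches it), so no matching can be larger.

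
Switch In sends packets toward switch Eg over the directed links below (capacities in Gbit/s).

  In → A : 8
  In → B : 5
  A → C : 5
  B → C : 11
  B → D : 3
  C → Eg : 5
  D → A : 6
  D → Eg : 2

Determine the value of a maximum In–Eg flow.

Augment In→A→C→Eg: bottleneck 5, flow now 5.
Augment In→B→D→Eg: bottleneck 2, flow now 7.
No augmenting path remains; maximum flow = 7.
In the residual graph, reachable from In: {In, A, B, C, D}.
Min-cut edges: C→Eg (5), D→Eg (2); capacity 5 + 2 = 7.
This cut is saturated, so no flow can exceed 7.

7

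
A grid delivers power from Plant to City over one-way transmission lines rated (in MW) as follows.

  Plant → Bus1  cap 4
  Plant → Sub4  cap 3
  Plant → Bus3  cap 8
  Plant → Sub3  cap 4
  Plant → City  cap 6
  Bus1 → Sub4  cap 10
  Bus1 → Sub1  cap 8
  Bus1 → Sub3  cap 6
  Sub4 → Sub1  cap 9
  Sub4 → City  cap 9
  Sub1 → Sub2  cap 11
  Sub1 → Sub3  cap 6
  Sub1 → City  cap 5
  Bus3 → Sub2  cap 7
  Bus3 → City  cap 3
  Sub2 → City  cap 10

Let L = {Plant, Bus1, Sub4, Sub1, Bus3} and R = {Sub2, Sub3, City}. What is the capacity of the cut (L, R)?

57

Edges leaving {Plant, Bus1, Sub4, Sub1, Bus3}: Plant→Sub3 (4), Plant→City (6), Bus1→Sub3 (6), Sub4→City (9), Sub1→Sub2 (11), Sub1→Sub3 (6), Sub1→City (5), Bus3→Sub2 (7), Bus3→City (3).
Cut capacity = 4 + 6 + 6 + 9 + 11 + 6 + 5 + 7 + 3 = 57.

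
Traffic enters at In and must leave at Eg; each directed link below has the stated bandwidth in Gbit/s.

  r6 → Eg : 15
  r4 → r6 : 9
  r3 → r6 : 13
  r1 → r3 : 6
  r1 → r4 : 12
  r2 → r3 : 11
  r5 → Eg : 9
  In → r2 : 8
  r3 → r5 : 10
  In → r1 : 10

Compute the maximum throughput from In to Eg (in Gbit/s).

Augment In→r1→r3→r5→Eg: bottleneck 6, flow now 6.
Augment In→r1→r4→r6→Eg: bottleneck 4, flow now 10.
Augment In→r2→r3→r5→Eg: bottleneck 3, flow now 13.
Augment In→r2→r3→r6→Eg: bottleneck 5, flow now 18.
No augmenting path remains; maximum flow = 18.
In the residual graph, reachable from In: {In}.
Min-cut edges: In→r1 (10), In→r2 (8); capacity 10 + 8 = 18.
This cut is saturated, so no flow can exceed 18.

18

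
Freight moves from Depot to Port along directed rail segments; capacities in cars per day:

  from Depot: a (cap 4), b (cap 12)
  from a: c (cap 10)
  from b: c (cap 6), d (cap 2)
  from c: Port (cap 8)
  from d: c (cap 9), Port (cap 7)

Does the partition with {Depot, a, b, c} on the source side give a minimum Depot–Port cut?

Yes — it is a minimum cut (capacity 10).

Given cut capacity: 2 + 8 = 10.
Augment Depot→a→c→Port: bottleneck 4, flow now 4.
Augment Depot→b→c→Port: bottleneck 4, flow now 8.
Augment Depot→b→d→Port: bottleneck 2, flow now 10.
No augmenting path remains; maximum flow = 10.
Cut capacity 10 equals the max flow, so it is a minimum cut.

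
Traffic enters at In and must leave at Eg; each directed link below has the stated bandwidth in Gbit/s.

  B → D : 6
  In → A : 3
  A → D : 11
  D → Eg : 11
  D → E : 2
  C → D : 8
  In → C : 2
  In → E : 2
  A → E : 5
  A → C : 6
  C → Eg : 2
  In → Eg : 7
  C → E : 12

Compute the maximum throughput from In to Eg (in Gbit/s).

Augment In→Eg: bottleneck 7, flow now 7.
Augment In→C→Eg: bottleneck 2, flow now 9.
Augment In→A→D→Eg: bottleneck 3, flow now 12.
No augmenting path remains; maximum flow = 12.
In the residual graph, reachable from In: {In, E}.
Min-cut edges: In→A (3), In→C (2), In→Eg (7); capacity 3 + 2 + 7 = 12.
This cut is saturated, so no flow can exceed 12.

12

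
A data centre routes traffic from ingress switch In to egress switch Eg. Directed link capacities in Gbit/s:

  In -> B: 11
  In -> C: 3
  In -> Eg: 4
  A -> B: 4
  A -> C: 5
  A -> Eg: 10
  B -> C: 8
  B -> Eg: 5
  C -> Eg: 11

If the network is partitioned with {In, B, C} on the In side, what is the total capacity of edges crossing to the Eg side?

Edges leaving {In, B, C}: In→Eg (4), B→Eg (5), C→Eg (11).
Cut capacity = 4 + 5 + 11 = 20.

20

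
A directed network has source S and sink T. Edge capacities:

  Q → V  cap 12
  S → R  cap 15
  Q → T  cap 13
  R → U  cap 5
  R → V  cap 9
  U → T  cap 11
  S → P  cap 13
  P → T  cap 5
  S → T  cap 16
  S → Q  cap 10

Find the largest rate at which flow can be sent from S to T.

36

Augment S→T: bottleneck 16, flow now 16.
Augment S→P→T: bottleneck 5, flow now 21.
Augment S→Q→T: bottleneck 10, flow now 31.
Augment S→R→U→T: bottleneck 5, flow now 36.
No augmenting path remains; maximum flow = 36.
In the residual graph, reachable from S: {S, P, R, V}.
Min-cut edges: S→Q (10), S→T (16), P→T (5), R→U (5); capacity 10 + 16 + 5 + 5 = 36.
This cut is saturated, so no flow can exceed 36.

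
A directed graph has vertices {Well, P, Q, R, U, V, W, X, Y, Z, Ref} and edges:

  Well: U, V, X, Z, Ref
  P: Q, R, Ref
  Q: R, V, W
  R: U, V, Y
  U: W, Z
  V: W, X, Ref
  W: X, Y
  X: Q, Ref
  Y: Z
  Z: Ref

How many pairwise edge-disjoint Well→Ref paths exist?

4

Assign every edge capacity 1; by Menger, the answer equals the max flow.
Path Well→Ref (+1); total 1.
Path Well→V→Ref (+1); total 2.
Path Well→X→Ref (+1); total 3.
Path Well→Z→Ref (+1); total 4.
No residual Well→Ref path; max flow = 4.
Certifying cut of size 4: {V→Ref, Well→Ref, X→Ref, Z→Ref}.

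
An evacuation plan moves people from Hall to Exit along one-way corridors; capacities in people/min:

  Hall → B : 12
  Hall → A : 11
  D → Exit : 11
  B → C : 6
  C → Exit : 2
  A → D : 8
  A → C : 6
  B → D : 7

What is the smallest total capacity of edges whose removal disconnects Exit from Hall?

13

Augment Hall→A→C→Exit: bottleneck 2, flow now 2.
Augment Hall→A→D→Exit: bottleneck 8, flow now 10.
Augment Hall→B→D→Exit: bottleneck 3, flow now 13.
No augmenting path remains; maximum flow = 13.
By max-flow min-cut, the minimum cut capacity equals the max flow.
In the residual graph, reachable from Hall: {Hall, A, B, C, D}.
Min-cut edges: C→Exit (2), D→Exit (11); capacity 2 + 11 = 13.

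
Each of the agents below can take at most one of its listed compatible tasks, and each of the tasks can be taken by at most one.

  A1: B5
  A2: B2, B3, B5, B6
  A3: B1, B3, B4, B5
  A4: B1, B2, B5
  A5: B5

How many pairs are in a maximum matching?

Unit-capacity flow: source→left, listed edges, right→sink; max matching = max flow.
Augmenting path A1→B5 (+1); matched 1.
Augmenting path A2→B2 (+1); matched 2.
Augmenting path A3→B1 (+1); matched 3.
Augmenting path A4→B1→A3→B3 (+1); matched 4.
No augmenting path remains; maximum matching = 4.
König certificate: {A2, A3, A4, B5} is a vertex cover of size 4 (every listed pair touches it), so no matching can be larger.

4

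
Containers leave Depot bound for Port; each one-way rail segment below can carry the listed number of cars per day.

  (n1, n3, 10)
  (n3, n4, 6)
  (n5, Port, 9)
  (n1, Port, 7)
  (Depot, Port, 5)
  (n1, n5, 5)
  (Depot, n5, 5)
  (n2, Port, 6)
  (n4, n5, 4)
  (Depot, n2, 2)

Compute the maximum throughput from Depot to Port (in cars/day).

Augment Depot→Port: bottleneck 5, flow now 5.
Augment Depot→n2→Port: bottleneck 2, flow now 7.
Augment Depot→n5→Port: bottleneck 5, flow now 12.
No augmenting path remains; maximum flow = 12.
In the residual graph, reachable from Depot: {Depot}.
Min-cut edges: Depot→n2 (2), Depot→n5 (5), Depot→Port (5); capacity 2 + 5 + 5 = 12.
This cut is saturated, so no flow can exceed 12.

12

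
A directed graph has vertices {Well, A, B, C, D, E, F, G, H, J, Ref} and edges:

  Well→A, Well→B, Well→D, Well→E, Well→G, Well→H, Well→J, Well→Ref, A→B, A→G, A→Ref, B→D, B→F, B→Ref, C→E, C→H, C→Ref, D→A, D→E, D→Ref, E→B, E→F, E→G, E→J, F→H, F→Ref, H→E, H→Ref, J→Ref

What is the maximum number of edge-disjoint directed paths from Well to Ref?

7

Assign every edge capacity 1; by Menger, the answer equals the max flow.
Path Well→Ref (+1); total 1.
Path Well→A→Ref (+1); total 2.
Path Well→B→Ref (+1); total 3.
Path Well→D→Ref (+1); total 4.
Path Well→H→Ref (+1); total 5.
Path Well→J→Ref (+1); total 6.
Path Well→E→F→Ref (+1); total 7.
No residual Well→Ref path; max flow = 7.
Certifying cut of size 7: {Well→A, Well→B, Well→D, Well→E, Well→H, Well→J, Well→Ref}.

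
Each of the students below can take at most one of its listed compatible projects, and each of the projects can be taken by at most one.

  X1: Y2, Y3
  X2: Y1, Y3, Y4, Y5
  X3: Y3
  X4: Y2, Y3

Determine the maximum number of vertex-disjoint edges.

3

Unit-capacity flow: source→left, listed edges, right→sink; max matching = max flow.
Augmenting path X1→Y2 (+1); matched 1.
Augmenting path X2→Y1 (+1); matched 2.
Augmenting path X3→Y3 (+1); matched 3.
No augmenting path remains; maximum matching = 3.
König certificate: {X2, Y2, Y3} is a vertex cover of size 3 (every listed pair touches it), so no matching can be larger.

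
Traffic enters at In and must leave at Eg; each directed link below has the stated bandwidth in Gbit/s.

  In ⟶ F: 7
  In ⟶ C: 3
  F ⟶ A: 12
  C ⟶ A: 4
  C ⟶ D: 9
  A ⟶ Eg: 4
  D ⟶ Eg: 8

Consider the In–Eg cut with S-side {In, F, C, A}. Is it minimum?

No — its capacity is 13, but the minimum cut has capacity 7.

Given cut capacity: 9 + 4 = 13.
Augment In→F→A→Eg: bottleneck 4, flow now 4.
Augment In→C→D→Eg: bottleneck 3, flow now 7.
No augmenting path remains; maximum flow = 7.
In the residual graph, reachable from In: {In, F, A}.
Min-cut edges: In→C (3), A→Eg (4); capacity 3 + 4 = 7.
Cut capacity 13 exceeds the max flow 7, so it is not minimum.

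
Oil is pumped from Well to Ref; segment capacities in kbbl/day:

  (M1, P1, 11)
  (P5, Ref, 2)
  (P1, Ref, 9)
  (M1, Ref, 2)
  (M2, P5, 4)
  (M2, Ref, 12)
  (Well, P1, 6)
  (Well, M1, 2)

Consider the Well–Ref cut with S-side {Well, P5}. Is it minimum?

Given cut capacity: 2 + 6 + 2 = 10.
Augment Well→M1→Ref: bottleneck 2, flow now 2.
Augment Well→P1→Ref: bottleneck 6, flow now 8.
No augmenting path remains; maximum flow = 8.
In the residual graph, reachable from Well: {Well}.
Min-cut edges: Well→M1 (2), Well→P1 (6); capacity 2 + 6 = 8.
Cut capacity 10 exceeds the max flow 8, so it is not minimum.

No — its capacity is 10, but the minimum cut has capacity 8.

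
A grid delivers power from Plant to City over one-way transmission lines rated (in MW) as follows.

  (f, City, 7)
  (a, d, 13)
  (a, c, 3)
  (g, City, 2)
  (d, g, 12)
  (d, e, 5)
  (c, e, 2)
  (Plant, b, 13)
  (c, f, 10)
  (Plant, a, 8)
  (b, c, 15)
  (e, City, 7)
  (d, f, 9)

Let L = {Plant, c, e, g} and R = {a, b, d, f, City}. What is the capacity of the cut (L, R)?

Edges leaving {Plant, c, e, g}: Plant→a (8), Plant→b (13), c→f (10), e→City (7), g→City (2).
Cut capacity = 8 + 13 + 10 + 7 + 2 = 40.

40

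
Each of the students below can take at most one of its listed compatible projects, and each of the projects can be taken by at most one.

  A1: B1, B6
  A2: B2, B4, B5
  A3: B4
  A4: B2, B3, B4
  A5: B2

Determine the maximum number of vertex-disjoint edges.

5

Unit-capacity flow: source→left, listed edges, right→sink; max matching = max flow.
Augmenting path A1→B1 (+1); matched 1.
Augmenting path A2→B2 (+1); matched 2.
Augmenting path A3→B4 (+1); matched 3.
Augmenting path A4→B3 (+1); matched 4.
Augmenting path A5→B2→A2→B5 (+1); matched 5.
No augmenting path remains; maximum matching = 5.
König certificate: {A1, A2, A3, A4, A5} is a vertex cover of size 5 (every listed pair touches it), so no matching can be larger.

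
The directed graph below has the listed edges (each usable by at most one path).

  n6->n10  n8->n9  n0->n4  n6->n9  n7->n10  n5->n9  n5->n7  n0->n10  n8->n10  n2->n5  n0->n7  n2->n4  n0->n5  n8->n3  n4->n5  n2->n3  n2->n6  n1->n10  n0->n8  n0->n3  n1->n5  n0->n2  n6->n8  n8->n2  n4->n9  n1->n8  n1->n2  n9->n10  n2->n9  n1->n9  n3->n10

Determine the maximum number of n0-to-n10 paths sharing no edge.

6

Assign every edge capacity 1; by Menger, the answer equals the max flow.
Path n0→n10 (+1); total 1.
Path n0→n3→n10 (+1); total 2.
Path n0→n7→n10 (+1); total 3.
Path n0→n8→n10 (+1); total 4.
Path n0→n2→n6→n10 (+1); total 5.
Path n0→n4→n9→n10 (+1); total 6.
No residual n0→n10 path; max flow = 6.
Certifying cut of size 6: {n0→n10, n0→n2, n0→n3, n0→n8, n7→n10, n9→n10}.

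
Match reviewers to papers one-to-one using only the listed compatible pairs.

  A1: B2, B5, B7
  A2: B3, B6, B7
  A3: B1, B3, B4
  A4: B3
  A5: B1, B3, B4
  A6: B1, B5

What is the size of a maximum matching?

6

Unit-capacity flow: source→left, listed edges, right→sink; max matching = max flow.
Augmenting path A1→B2 (+1); matched 1.
Augmenting path A2→B3 (+1); matched 2.
Augmenting path A3→B1 (+1); matched 3.
Augmenting path A5→B4 (+1); matched 4.
Augmenting path A6→B5 (+1); matched 5.
Augmenting path A4→B3→A2→B6 (+1); matched 6.
No augmenting path remains; maximum matching = 6.
König certificate: {A1, A2, A3, A4, A5, A6} is a vertex cover of size 6 (every listed pair touches it), so no matching can be larger.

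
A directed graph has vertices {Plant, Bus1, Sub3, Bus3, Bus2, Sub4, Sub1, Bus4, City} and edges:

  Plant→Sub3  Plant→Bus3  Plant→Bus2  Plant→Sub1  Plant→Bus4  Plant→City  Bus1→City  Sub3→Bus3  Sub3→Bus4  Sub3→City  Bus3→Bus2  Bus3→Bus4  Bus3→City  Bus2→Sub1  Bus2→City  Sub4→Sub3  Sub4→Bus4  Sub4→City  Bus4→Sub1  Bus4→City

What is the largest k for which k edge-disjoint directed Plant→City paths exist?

Assign every edge capacity 1; by Menger, the answer equals the max flow.
Path Plant→City (+1); total 1.
Path Plant→Sub3→City (+1); total 2.
Path Plant→Bus3→City (+1); total 3.
Path Plant→Bus2→City (+1); total 4.
Path Plant→Bus4→City (+1); total 5.
No residual Plant→City path; max flow = 5.
Certifying cut of size 5: {Plant→Bus2, Plant→Bus3, Plant→Bus4, Plant→City, Plant→Sub3}.

5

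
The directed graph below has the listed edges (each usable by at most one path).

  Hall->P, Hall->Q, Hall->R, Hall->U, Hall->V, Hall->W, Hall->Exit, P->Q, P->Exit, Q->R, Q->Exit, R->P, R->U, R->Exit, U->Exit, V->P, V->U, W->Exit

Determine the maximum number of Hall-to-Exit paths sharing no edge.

Assign every edge capacity 1; by Menger, the answer equals the max flow.
Path Hall→Exit (+1); total 1.
Path Hall→P→Exit (+1); total 2.
Path Hall→Q→Exit (+1); total 3.
Path Hall→R→Exit (+1); total 4.
Path Hall→U→Exit (+1); total 5.
Path Hall→W→Exit (+1); total 6.
No residual Hall→Exit path; max flow = 6.
Certifying cut of size 6: {Hall→Exit, Hall→W, P→Exit, Q→Exit, R→Exit, U→Exit}.

6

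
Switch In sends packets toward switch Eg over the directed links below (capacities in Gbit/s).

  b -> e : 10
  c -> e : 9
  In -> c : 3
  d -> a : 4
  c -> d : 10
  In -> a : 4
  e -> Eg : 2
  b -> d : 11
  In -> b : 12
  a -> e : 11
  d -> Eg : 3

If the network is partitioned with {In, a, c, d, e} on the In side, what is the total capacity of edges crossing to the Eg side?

17

Edges leaving {In, a, c, d, e}: In→b (12), d→Eg (3), e→Eg (2).
Cut capacity = 12 + 3 + 2 = 17.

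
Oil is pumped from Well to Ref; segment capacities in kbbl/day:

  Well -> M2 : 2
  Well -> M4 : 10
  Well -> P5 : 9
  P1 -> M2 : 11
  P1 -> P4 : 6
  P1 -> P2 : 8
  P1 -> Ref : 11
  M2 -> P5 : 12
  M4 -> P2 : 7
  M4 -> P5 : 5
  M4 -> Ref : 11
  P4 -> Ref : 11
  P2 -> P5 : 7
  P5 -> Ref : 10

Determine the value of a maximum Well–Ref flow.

Augment Well→M4→Ref: bottleneck 10, flow now 10.
Augment Well→P5→Ref: bottleneck 9, flow now 19.
Augment Well→M2→P5→Ref: bottleneck 1, flow now 20.
No augmenting path remains; maximum flow = 20.
In the residual graph, reachable from Well: {Well, M2, P5}.
Min-cut edges: Well→M4 (10), P5→Ref (10); capacity 10 + 10 = 20.
This cut is saturated, so no flow can exceed 20.

20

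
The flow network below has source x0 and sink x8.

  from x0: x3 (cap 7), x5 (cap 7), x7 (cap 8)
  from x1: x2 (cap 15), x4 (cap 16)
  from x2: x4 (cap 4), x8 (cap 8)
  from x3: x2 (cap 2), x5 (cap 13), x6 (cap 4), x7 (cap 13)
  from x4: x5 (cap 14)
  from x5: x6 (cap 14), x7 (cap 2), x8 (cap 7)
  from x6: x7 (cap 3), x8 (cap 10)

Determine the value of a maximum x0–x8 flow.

Augment x0→x5→x8: bottleneck 7, flow now 7.
Augment x0→x3→x2→x8: bottleneck 2, flow now 9.
Augment x0→x3→x6→x8: bottleneck 4, flow now 13.
Augment x0→x3→x5→x6→x8: bottleneck 1, flow now 14.
No augmenting path remains; maximum flow = 14.
In the residual graph, reachable from x0: {x0, x7}.
Min-cut edges: x0→x3 (7), x0→x5 (7); capacity 7 + 7 = 14.
This cut is saturated, so no flow can exceed 14.

14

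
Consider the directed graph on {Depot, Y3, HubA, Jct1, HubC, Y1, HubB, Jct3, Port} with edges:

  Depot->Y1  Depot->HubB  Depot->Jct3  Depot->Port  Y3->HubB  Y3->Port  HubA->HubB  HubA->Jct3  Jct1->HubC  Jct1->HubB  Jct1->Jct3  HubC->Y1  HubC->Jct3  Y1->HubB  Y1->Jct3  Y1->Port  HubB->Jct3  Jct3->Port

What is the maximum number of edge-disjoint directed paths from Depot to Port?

Assign every edge capacity 1; by Menger, the answer equals the max flow.
Path Depot→Port (+1); total 1.
Path Depot→Y1→Port (+1); total 2.
Path Depot→Jct3→Port (+1); total 3.
No residual Depot→Port path; max flow = 3.
Certifying cut of size 3: {Depot→Port, Depot→Y1, Jct3→Port}.

3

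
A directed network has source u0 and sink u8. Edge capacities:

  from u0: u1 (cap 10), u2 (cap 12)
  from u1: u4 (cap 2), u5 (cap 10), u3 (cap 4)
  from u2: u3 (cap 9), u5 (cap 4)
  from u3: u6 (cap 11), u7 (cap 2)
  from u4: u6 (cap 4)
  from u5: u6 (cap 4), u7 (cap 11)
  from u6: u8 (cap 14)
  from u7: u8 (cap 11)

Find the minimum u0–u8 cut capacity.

Augment u0→u1→u3→u6→u8: bottleneck 4, flow now 4.
Augment u0→u1→u4→u6→u8: bottleneck 2, flow now 6.
Augment u0→u1→u5→u6→u8: bottleneck 4, flow now 10.
Augment u0→u2→u3→u6→u8: bottleneck 4, flow now 14.
Augment u0→u2→u3→u7→u8: bottleneck 2, flow now 16.
Augment u0→u2→u5→u7→u8: bottleneck 4, flow now 20.
Augment u0→u2→u3→u1→u5→u7→u8: bottleneck 2, flow now 22. (uses reverse residual edge)
No augmenting path remains; maximum flow = 22.
By max-flow min-cut, the minimum cut capacity equals the max flow.
In the residual graph, reachable from u0: {u0}.
Min-cut edges: u0→u1 (10), u0→u2 (12); capacity 10 + 12 = 22.

22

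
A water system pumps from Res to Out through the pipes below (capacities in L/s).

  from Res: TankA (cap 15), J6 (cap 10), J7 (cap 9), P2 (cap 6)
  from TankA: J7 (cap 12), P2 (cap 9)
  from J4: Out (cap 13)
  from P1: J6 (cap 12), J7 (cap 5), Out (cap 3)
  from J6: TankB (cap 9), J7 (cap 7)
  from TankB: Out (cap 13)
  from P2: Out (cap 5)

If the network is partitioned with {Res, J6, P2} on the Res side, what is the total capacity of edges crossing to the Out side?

45

Edges leaving {Res, J6, P2}: Res→TankA (15), Res→J7 (9), J6→TankB (9), J6→J7 (7), P2→Out (5).
Cut capacity = 15 + 9 + 9 + 7 + 5 = 45.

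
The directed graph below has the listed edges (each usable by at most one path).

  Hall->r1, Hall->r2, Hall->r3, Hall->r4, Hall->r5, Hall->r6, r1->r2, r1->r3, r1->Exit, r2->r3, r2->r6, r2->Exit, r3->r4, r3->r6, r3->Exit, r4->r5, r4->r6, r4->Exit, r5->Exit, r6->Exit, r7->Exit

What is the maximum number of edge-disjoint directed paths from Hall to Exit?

6

Assign every edge capacity 1; by Menger, the answer equals the max flow.
Path Hall→r1→Exit (+1); total 1.
Path Hall→r2→Exit (+1); total 2.
Path Hall→r3→Exit (+1); total 3.
Path Hall→r4→Exit (+1); total 4.
Path Hall→r5→Exit (+1); total 5.
Path Hall→r6→Exit (+1); total 6.
No residual Hall→Exit path; max flow = 6.
Certifying cut of size 6: {Hall→r1, Hall→r2, Hall→r3, Hall→r4, Hall→r5, Hall→r6}.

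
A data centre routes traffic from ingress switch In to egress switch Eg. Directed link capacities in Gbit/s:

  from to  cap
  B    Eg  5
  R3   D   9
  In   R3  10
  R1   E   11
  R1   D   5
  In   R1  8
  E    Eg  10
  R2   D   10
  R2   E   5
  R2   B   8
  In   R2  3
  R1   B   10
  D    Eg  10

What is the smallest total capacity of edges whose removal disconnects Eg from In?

20

Augment In→R3→D→Eg: bottleneck 9, flow now 9.
Augment In→R2→D→Eg: bottleneck 1, flow now 10.
Augment In→R2→E→Eg: bottleneck 2, flow now 12.
Augment In→R1→E→Eg: bottleneck 8, flow now 20.
No augmenting path remains; maximum flow = 20.
By max-flow min-cut, the minimum cut capacity equals the max flow.
In the residual graph, reachable from In: {In, R3}.
Min-cut edges: In→R2 (3), In→R1 (8), R3→D (9); capacity 3 + 8 + 9 = 20.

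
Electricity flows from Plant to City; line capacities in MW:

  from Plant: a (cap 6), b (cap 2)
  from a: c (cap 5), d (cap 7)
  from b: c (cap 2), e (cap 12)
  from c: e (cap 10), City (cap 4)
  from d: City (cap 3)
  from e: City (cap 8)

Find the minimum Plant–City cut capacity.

Augment Plant→a→c→City: bottleneck 4, flow now 4.
Augment Plant→a→d→City: bottleneck 2, flow now 6.
Augment Plant→b→e→City: bottleneck 2, flow now 8.
No augmenting path remains; maximum flow = 8.
By max-flow min-cut, the minimum cut capacity equals the max flow.
In the residual graph, reachable from Plant: {Plant}.
Min-cut edges: Plant→a (6), Plant→b (2); capacity 6 + 2 = 8.

8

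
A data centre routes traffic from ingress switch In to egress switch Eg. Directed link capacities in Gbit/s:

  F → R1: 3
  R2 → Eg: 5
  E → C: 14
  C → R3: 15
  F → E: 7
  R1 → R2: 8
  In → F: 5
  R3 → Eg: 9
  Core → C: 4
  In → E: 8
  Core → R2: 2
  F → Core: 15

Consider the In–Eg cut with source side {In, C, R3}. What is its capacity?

22

Edges leaving {In, C, R3}: In→F (5), In→E (8), R3→Eg (9).
Cut capacity = 5 + 8 + 9 = 22.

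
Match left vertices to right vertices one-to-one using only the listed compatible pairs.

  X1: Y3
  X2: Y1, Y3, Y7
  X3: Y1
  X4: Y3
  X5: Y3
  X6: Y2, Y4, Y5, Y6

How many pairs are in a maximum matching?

Unit-capacity flow: source→left, listed edges, right→sink; max matching = max flow.
Augmenting path X1→Y3 (+1); matched 1.
Augmenting path X2→Y1 (+1); matched 2.
Augmenting path X6→Y2 (+1); matched 3.
Augmenting path X3→Y1→X2→Y7 (+1); matched 4.
No augmenting path remains; maximum matching = 4.
König certificate: {X2, X3, X6, Y3} is a vertex cover of size 4 (every listed pair touches it), so no matching can be larger.

4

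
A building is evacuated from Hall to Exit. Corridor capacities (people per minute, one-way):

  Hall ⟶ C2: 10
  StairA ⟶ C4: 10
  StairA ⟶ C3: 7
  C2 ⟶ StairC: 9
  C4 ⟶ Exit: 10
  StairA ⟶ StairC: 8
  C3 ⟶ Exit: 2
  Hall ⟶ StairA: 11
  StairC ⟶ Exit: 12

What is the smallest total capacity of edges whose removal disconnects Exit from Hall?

20

Augment Hall→StairA→C3→Exit: bottleneck 2, flow now 2.
Augment Hall→StairA→StairC→Exit: bottleneck 8, flow now 10.
Augment Hall→StairA→C4→Exit: bottleneck 1, flow now 11.
Augment Hall→C2→StairC→Exit: bottleneck 4, flow now 15.
Augment Hall→C2→StairC→StairA→C4→Exit: bottleneck 5, flow now 20. (uses reverse residual edge)
No augmenting path remains; maximum flow = 20.
By max-flow min-cut, the minimum cut capacity equals the max flow.
In the residual graph, reachable from Hall: {Hall, C2}.
Min-cut edges: Hall→StairA (11), C2→StairC (9); capacity 11 + 9 = 20.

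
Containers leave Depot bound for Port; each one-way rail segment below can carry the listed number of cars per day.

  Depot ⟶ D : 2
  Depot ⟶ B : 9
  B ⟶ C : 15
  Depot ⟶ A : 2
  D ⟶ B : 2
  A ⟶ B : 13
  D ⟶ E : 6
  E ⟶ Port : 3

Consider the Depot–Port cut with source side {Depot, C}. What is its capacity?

Edges leaving {Depot, C}: Depot→A (2), Depot→B (9), Depot→D (2).
Cut capacity = 2 + 9 + 2 = 13.

13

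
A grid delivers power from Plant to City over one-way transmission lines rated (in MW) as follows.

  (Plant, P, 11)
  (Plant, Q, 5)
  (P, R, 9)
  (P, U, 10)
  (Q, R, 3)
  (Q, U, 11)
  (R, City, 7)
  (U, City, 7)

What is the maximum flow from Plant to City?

Augment Plant→P→R→City: bottleneck 7, flow now 7.
Augment Plant→P→U→City: bottleneck 4, flow now 11.
Augment Plant→Q→U→City: bottleneck 3, flow now 14.
No augmenting path remains; maximum flow = 14.
In the residual graph, reachable from Plant: {Plant, P, Q, R, U}.
Min-cut edges: R→City (7), U→City (7); capacity 7 + 7 = 14.
This cut is saturated, so no flow can exceed 14.

14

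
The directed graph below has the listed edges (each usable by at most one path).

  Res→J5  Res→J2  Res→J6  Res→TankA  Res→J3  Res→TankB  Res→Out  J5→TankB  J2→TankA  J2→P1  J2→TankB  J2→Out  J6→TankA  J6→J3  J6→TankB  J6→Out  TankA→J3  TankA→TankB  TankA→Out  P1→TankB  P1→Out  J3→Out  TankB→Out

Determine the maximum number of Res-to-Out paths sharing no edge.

6

Assign every edge capacity 1; by Menger, the answer equals the max flow.
Path Res→Out (+1); total 1.
Path Res→J2→Out (+1); total 2.
Path Res→J6→Out (+1); total 3.
Path Res→TankA→Out (+1); total 4.
Path Res→J3→Out (+1); total 5.
Path Res→TankB→Out (+1); total 6.
No residual Res→Out path; max flow = 6.
Certifying cut of size 6: {Res→J2, Res→J3, Res→J6, Res→Out, Res→TankA, TankB→Out}.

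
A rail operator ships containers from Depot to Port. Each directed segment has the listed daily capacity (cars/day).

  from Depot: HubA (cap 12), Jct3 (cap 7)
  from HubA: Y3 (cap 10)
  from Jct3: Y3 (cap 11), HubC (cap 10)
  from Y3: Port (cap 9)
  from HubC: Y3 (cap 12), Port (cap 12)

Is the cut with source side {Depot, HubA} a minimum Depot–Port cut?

Given cut capacity: 7 + 10 = 17.
Augment Depot→HubA→Y3→Port: bottleneck 9, flow now 9.
Augment Depot→Jct3→HubC→Port: bottleneck 7, flow now 16.
No augmenting path remains; maximum flow = 16.
In the residual graph, reachable from Depot: {Depot, HubA, Y3}.
Min-cut edges: Depot→Jct3 (7), Y3→Port (9); capacity 7 + 9 = 16.
Cut capacity 17 exceeds the max flow 16, so it is not minimum.

No — its capacity is 17, but the minimum cut has capacity 16.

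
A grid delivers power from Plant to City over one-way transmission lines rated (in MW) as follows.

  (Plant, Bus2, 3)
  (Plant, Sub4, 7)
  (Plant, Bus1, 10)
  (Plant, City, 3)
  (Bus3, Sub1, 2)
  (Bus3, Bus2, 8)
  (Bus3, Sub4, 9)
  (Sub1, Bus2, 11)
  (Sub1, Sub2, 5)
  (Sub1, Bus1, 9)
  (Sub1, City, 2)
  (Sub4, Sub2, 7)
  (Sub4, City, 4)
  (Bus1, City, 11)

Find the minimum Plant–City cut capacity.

Augment Plant→City: bottleneck 3, flow now 3.
Augment Plant→Sub4→City: bottleneck 4, flow now 7.
Augment Plant→Bus1→City: bottleneck 10, flow now 17.
No augmenting path remains; maximum flow = 17.
By max-flow min-cut, the minimum cut capacity equals the max flow.
In the residual graph, reachable from Plant: {Plant, Bus2, Sub4, Sub2}.
Min-cut edges: Plant→Bus1 (10), Plant→City (3), Sub4→City (4); capacity 10 + 3 + 4 = 17.

17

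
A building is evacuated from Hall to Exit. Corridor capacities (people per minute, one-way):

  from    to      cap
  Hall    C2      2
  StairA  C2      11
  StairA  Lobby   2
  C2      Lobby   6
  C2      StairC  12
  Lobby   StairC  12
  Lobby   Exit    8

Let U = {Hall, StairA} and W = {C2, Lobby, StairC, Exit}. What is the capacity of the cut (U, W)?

Edges leaving {Hall, StairA}: Hall→C2 (2), StairA→C2 (11), StairA→Lobby (2).
Cut capacity = 2 + 11 + 2 = 15.

15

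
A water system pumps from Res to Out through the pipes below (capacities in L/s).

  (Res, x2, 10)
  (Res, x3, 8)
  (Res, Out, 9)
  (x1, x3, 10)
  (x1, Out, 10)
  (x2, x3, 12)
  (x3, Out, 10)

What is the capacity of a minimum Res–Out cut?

Augment Res→Out: bottleneck 9, flow now 9.
Augment Res→x3→Out: bottleneck 8, flow now 17.
Augment Res→x2→x3→Out: bottleneck 2, flow now 19.
No augmenting path remains; maximum flow = 19.
By max-flow min-cut, the minimum cut capacity equals the max flow.
In the residual graph, reachable from Res: {Res, x2, x3}.
Min-cut edges: Res→Out (9), x3→Out (10); capacity 9 + 10 = 19.

19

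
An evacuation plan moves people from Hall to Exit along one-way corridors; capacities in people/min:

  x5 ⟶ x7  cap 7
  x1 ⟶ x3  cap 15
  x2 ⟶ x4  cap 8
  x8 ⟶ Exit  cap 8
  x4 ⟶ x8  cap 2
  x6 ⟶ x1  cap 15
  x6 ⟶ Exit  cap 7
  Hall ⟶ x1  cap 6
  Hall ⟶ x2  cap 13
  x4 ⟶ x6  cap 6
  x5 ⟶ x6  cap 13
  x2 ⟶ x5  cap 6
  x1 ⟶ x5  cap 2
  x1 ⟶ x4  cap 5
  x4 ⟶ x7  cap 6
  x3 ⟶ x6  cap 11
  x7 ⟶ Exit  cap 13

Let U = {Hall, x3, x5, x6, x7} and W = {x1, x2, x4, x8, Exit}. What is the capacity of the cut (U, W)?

54

Edges leaving {Hall, x3, x5, x6, x7}: Hall→x1 (6), Hall→x2 (13), x6→x1 (15), x6→Exit (7), x7→Exit (13).
Cut capacity = 6 + 13 + 15 + 7 + 13 = 54.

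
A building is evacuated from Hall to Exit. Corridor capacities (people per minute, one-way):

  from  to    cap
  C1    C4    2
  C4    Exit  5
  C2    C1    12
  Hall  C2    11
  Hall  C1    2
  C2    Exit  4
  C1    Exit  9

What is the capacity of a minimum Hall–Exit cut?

13

Augment Hall→C2→Exit: bottleneck 4, flow now 4.
Augment Hall→C1→Exit: bottleneck 2, flow now 6.
Augment Hall→C2→C1→Exit: bottleneck 7, flow now 13.
No augmenting path remains; maximum flow = 13.
By max-flow min-cut, the minimum cut capacity equals the max flow.
In the residual graph, reachable from Hall: {Hall}.
Min-cut edges: Hall→C2 (11), Hall→C1 (2); capacity 11 + 2 = 13.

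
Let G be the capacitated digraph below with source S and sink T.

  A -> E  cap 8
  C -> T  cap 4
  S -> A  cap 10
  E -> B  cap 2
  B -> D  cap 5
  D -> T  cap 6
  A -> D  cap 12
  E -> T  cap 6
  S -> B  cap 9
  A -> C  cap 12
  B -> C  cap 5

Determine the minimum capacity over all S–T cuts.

16

Augment S→A→C→T: bottleneck 4, flow now 4.
Augment S→A→D→T: bottleneck 6, flow now 10.
Augment S→B→C→A→E→T: bottleneck 4, flow now 14. (uses reverse residual edge)
Augment S→B→D→A→E→T: bottleneck 2, flow now 16. (uses reverse residual edge)
No augmenting path remains; maximum flow = 16.
By max-flow min-cut, the minimum cut capacity equals the max flow.
In the residual graph, reachable from S: {S, A, B, C, D, E}.
Min-cut edges: C→T (4), D→T (6), E→T (6); capacity 4 + 6 + 6 = 16.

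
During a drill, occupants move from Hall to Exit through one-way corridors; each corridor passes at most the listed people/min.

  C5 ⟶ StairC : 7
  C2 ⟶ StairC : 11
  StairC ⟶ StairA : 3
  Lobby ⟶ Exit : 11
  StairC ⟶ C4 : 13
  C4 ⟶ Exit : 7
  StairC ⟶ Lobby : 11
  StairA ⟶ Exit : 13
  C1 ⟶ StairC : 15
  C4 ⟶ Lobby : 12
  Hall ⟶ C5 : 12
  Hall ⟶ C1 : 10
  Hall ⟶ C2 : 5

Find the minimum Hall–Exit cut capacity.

21

Augment Hall→C2→StairC→StairA→Exit: bottleneck 3, flow now 3.
Augment Hall→C2→StairC→C4→Exit: bottleneck 2, flow now 5.
Augment Hall→C5→StairC→C4→Exit: bottleneck 5, flow now 10.
Augment Hall→C5→StairC→Lobby→Exit: bottleneck 2, flow now 12.
Augment Hall→C1→StairC→Lobby→Exit: bottleneck 9, flow now 21.
No augmenting path remains; maximum flow = 21.
By max-flow min-cut, the minimum cut capacity equals the max flow.
In the residual graph, reachable from Hall: {Hall, C2, C5, C1, StairC, C4, Lobby}.
Min-cut edges: StairC→StairA (3), C4→Exit (7), Lobby→Exit (11); capacity 3 + 7 + 11 = 21.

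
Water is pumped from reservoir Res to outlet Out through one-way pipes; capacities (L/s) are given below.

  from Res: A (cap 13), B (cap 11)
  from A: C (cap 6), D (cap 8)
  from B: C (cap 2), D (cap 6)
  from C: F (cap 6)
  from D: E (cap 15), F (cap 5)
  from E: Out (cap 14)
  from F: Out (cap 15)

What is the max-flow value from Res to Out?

20

Augment Res→A→C→F→Out: bottleneck 6, flow now 6.
Augment Res→A→D→E→Out: bottleneck 7, flow now 13.
Augment Res→B→D→E→Out: bottleneck 6, flow now 19.
Augment Res→B→C→A→D→E→Out: bottleneck 1, flow now 20. (uses reverse residual edge)
No augmenting path remains; maximum flow = 20.
In the residual graph, reachable from Res: {Res, A, B, C}.
Min-cut edges: A→D (8), B→D (6), C→F (6); capacity 8 + 6 + 6 = 20.
This cut is saturated, so no flow can exceed 20.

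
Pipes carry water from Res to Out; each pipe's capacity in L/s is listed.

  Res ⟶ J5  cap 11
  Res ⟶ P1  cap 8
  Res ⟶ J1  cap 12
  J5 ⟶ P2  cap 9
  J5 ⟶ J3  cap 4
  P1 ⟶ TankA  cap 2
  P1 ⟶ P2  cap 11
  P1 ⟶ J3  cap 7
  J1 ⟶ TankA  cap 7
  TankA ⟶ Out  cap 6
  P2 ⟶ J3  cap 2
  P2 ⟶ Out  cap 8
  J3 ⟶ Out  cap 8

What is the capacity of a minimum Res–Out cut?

Augment Res→J5→P2→Out: bottleneck 8, flow now 8.
Augment Res→J5→J3→Out: bottleneck 3, flow now 11.
Augment Res→P1→TankA→Out: bottleneck 2, flow now 13.
Augment Res→P1→J3→Out: bottleneck 5, flow now 18.
Augment Res→J1→TankA→Out: bottleneck 4, flow now 22.
No augmenting path remains; maximum flow = 22.
By max-flow min-cut, the minimum cut capacity equals the max flow.
In the residual graph, reachable from Res: {Res, J5, P1, J1, TankA, P2, J3}.
Min-cut edges: TankA→Out (6), P2→Out (8), J3→Out (8); capacity 6 + 8 + 8 = 22.

22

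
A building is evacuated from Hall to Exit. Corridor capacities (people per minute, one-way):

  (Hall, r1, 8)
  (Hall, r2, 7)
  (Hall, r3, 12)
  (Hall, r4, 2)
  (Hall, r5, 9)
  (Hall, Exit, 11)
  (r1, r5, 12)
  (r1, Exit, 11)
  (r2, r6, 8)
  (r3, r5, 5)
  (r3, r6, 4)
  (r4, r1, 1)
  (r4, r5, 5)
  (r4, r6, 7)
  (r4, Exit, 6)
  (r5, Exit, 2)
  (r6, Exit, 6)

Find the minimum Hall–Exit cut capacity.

Augment Hall→Exit: bottleneck 11, flow now 11.
Augment Hall→r1→Exit: bottleneck 8, flow now 19.
Augment Hall→r4→Exit: bottleneck 2, flow now 21.
Augment Hall→r5→Exit: bottleneck 2, flow now 23.
Augment Hall→r2→r6→Exit: bottleneck 6, flow now 29.
No augmenting path remains; maximum flow = 29.
By max-flow min-cut, the minimum cut capacity equals the max flow.
In the residual graph, reachable from Hall: {Hall, r2, r3, r5, r6}.
Min-cut edges: Hall→r1 (8), Hall→r4 (2), Hall→Exit (11), r5→Exit (2), r6→Exit (6); capacity 8 + 2 + 11 + 2 + 6 = 29.

29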